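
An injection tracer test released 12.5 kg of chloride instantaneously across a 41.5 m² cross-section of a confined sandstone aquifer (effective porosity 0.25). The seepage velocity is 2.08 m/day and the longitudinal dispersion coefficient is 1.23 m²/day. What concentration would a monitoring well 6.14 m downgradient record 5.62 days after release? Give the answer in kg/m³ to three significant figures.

For an instantaneous plane source, C(x,t) = M/(n_e·A·√(4πDt)) · exp(−(x−vt)²/(4Dt)), with n_e·A the pore (flow) area.
Plume center vt = 2.08 × 5.62 = 11.6896 m, so the well at 6.14 m is 5.5496 m upgradient of the peak.
√(4πDt) = 9.320 m, giving peak height M/(n_e·A·√(4πDt)) = 12.5/(0.25 × 41.5 × 9.320) = 0.1293 kg/m³.
(x−vt)²/(4Dt) = (-5.5496)²/(4 × 1.23 × 5.62) = 1.114; exp(−1.114) = 0.3282.
C = 0.1293 × 0.3282 = 0.0424 kg/m³.

0.0424 kg/m³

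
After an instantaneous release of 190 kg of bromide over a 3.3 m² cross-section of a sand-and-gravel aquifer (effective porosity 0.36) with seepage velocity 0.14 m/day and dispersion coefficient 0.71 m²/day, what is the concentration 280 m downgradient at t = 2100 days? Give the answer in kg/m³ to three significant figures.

For an instantaneous plane source, C(x,t) = M/(n_e·A·√(4πDt)) · exp(−(x−vt)²/(4Dt)), with n_e·A the pore (flow) area.
Plume center vt = 0.14 × 2100 = 294 m, so the well at 280 m is 14 m upgradient of the peak.
√(4πDt) = 136.9 m, giving peak height M/(n_e·A·√(4πDt)) = 190/(0.36 × 3.3 × 136.9) = 1.168 kg/m³.
(x−vt)²/(4Dt) = (-14)²/(4 × 0.71 × 2100) = 0.03286; exp(−0.03286) = 0.9677.
C = 1.168 × 0.9677 = 1.13 kg/m³.

1.13 kg/m³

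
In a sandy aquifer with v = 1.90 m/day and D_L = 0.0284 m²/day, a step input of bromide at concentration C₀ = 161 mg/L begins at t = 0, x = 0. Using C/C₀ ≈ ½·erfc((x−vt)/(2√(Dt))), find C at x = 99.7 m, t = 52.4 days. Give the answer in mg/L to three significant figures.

75.3 mg/L

For a continuous step input, C/C₀ ≈ ½·erfc((x−vt)/(2√(Dt))).
vt = 1.90 × 52.4 = 99.56 m and 2√(Dt) = 2√(0.0284 × 52.4) = 2.440 m.
Argument (x−vt)/(2√(Dt)) = (99.7 − 99.56)/2.440 = 0.05738; ½·erfc(0.05738) = 0.4677.
C = 161 × 0.4677 = 75.3 mg/L.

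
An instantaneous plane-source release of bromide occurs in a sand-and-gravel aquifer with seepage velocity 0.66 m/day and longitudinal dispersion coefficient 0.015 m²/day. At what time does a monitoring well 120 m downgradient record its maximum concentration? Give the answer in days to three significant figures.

182 days

For the 1D instantaneous-source solution, setting ∂C/∂t = 0 at fixed x gives v²t² + 2Dt − x² = 0, so t = (√(D² + v²x²) − D)/v².
√(D² + v²x²) = √(0.015² + 0.66² × 120²) = 79.20; v² = 0.4356.
t = (79.20 − 0.015)/0.4356 = 182 days (vs. the pure-advection estimate x/v = 182 d).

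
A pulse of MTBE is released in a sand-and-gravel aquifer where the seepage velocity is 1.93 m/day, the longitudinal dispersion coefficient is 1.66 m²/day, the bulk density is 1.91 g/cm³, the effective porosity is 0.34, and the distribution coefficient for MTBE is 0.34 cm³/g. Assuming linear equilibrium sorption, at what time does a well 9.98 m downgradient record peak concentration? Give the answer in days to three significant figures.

13.8 days

Retardation factor R = 1 + ρ_b·K_d/n = 1 + 1.91 × 0.34/0.34 = 2.910.
Sorption retards both mechanisms: v_R = v/R = 0.6632 m/day, D_R = D/R = 0.5704 m²/day.
Peak time from v_R²t² + 2D_R t − x² = 0: t = (√(D_R² + v_R²x²) − D_R)/v_R².
√(D_R² + v_R²x²) = √(0.5704² + 0.6632² × 9.98²) = 6.643; v_R² = 0.4398.
t = (6.643 − 0.5704)/0.4398 = 13.8 days.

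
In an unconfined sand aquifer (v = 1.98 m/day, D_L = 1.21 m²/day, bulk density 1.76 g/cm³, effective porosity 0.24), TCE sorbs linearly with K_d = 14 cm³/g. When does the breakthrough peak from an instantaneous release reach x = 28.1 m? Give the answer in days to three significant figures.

Retardation factor R = 1 + ρ_b·K_d/n = 1 + 1.76 × 14/0.24 = 103.7.
Sorption retards both mechanisms: v_R = v/R = 0.01909 m/day, D_R = D/R = 0.01167 m²/day.
Peak time from v_R²t² + 2D_R t − x² = 0: t = (√(D_R² + v_R²x²) − D_R)/v_R².
√(D_R² + v_R²x²) = √(0.01167² + 0.01909² × 28.1²) = 0.5366; v_R² = 0.0003644.
t = (0.5366 − 0.01167)/0.0003644 = 1440 days.

1440 days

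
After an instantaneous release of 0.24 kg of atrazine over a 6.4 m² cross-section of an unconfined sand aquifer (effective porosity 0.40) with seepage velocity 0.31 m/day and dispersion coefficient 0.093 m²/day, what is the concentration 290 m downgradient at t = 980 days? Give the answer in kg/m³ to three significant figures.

0.00164 kg/m³

For an instantaneous plane source, C(x,t) = M/(n_e·A·√(4πDt)) · exp(−(x−vt)²/(4Dt)), with n_e·A the pore (flow) area.
Plume center vt = 0.31 × 980 = 303.8 m, so the well at 290 m is 13.8 m upgradient of the peak.
√(4πDt) = 33.84 m, giving peak height M/(n_e·A·√(4πDt)) = 0.24/(0.40 × 6.4 × 33.84) = 0.002770 kg/m³.
(x−vt)²/(4Dt) = (-13.8)²/(4 × 0.093 × 980) = 0.5224; exp(−0.5224) = 0.5931.
C = 0.002770 × 0.5931 = 0.00164 kg/m³.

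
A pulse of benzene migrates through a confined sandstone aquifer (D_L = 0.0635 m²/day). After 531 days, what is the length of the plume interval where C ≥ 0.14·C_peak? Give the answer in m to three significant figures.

32.6 m

The plume is Gaussian with σ = √(2Dt) = √(2 × 0.0635 × 531) = 8.212 m.
C/C_peak = exp(−Δx²/(2σ²)) = 0.14 ⇒ Δx = σ·√(−2 ln 0.14) = 8.212 × 1.983 = 16.28 m.
Width = 2Δx = 32.6 m.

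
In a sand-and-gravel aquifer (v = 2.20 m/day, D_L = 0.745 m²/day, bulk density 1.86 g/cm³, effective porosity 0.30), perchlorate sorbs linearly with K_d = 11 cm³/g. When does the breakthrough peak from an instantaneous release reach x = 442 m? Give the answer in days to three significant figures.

Retardation factor R = 1 + ρ_b·K_d/n = 1 + 1.86 × 11/0.30 = 69.20.
Sorption retards both mechanisms: v_R = v/R = 0.03179 m/day, D_R = D/R = 0.01077 m²/day.
Peak time from v_R²t² + 2D_R t − x² = 0: t = (√(D_R² + v_R²x²) − D_R)/v_R².
√(D_R² + v_R²x²) = √(0.01077² + 0.03179² × 442²) = 14.05; v_R² = 0.001011.
t = (14.05 − 0.01077)/0.001011 = 13900 days.

13900 days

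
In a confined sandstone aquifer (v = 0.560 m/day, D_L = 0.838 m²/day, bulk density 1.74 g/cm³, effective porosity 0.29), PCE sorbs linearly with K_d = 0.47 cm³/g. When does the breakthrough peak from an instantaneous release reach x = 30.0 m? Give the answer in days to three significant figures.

Retardation factor R = 1 + ρ_b·K_d/n = 1 + 1.74 × 0.47/0.29 = 3.820.
Sorption retards both mechanisms: v_R = v/R = 0.1466 m/day, D_R = D/R = 0.2194 m²/day.
Peak time from v_R²t² + 2D_R t − x² = 0: t = (√(D_R² + v_R²x²) − D_R)/v_R².
√(D_R² + v_R²x²) = √(0.2194² + 0.1466² × 30.0²) = 4.403; v_R² = 0.02149.
t = (4.403 − 0.2194)/0.02149 = 195 days.

195 days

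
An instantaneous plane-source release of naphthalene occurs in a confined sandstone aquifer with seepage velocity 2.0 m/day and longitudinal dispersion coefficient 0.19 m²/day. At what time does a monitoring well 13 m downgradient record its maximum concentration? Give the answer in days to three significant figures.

For the 1D instantaneous-source solution, setting ∂C/∂t = 0 at fixed x gives v²t² + 2Dt − x² = 0, so t = (√(D² + v²x²) − D)/v².
√(D² + v²x²) = √(0.19² + 2.0² × 13²) = 26.00; v² = 4.
t = (26.00 − 0.19)/4 = 6.45 days (vs. the pure-advection estimate x/v = 6.50 d).

6.45 days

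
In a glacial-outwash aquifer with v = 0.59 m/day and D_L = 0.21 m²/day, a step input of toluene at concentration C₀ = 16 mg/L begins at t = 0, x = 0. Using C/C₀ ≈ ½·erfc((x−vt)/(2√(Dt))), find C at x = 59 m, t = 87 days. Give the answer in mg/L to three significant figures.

For a continuous step input, C/C₀ ≈ ½·erfc((x−vt)/(2√(Dt))).
vt = 0.59 × 87 = 51.33 m and 2√(Dt) = 2√(0.21 × 87) = 8.549 m.
Argument (x−vt)/(2√(Dt)) = (59 − 51.33)/8.549 = 0.8972; ½·erfc(0.8972) = 0.1023.
C = 16 × 0.1023 = 1.64 mg/L.

1.64 mg/L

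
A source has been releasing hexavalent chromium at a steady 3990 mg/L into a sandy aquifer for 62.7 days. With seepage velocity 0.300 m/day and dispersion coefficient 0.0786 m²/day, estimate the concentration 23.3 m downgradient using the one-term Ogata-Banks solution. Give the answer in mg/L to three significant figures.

For a continuous step input, C/C₀ ≈ ½·erfc((x−vt)/(2√(Dt))).
vt = 0.300 × 62.7 = 18.81 m and 2√(Dt) = 2√(0.0786 × 62.7) = 4.440 m.
Argument (x−vt)/(2√(Dt)) = (23.3 − 18.81)/4.440 = 1.011; ½·erfc(1.011) = 0.07639.
C = 3990 × 0.07639 = 305 mg/L.

305 mg/L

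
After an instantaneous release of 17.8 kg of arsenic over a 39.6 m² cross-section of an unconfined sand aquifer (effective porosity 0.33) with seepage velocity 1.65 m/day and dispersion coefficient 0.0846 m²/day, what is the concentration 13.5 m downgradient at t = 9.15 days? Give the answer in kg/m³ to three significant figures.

For an instantaneous plane source, C(x,t) = M/(n_e·A·√(4πDt)) · exp(−(x−vt)²/(4Dt)), with n_e·A the pore (flow) area.
Plume center vt = 1.65 × 9.15 = 15.0975 m, so the well at 13.5 m is 1.5975 m upgradient of the peak.
√(4πDt) = 3.119 m, giving peak height M/(n_e·A·√(4πDt)) = 17.8/(0.33 × 39.6 × 3.119) = 0.4367 kg/m³.
(x−vt)²/(4Dt) = (-1.5975)²/(4 × 0.0846 × 9.15) = 0.8242; exp(−0.8242) = 0.4386.
C = 0.4367 × 0.4386 = 0.192 kg/m³.

0.192 kg/m³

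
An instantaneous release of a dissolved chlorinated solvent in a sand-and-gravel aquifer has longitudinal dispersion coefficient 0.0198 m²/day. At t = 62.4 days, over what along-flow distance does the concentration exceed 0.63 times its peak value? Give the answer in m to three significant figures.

The plume is Gaussian with σ = √(2Dt) = √(2 × 0.0198 × 62.4) = 1.572 m.
C/C_peak = exp(−Δx²/(2σ²)) = 0.63 ⇒ Δx = σ·√(−2 ln 0.63) = 1.572 × 0.9613 = 1.511 m.
Width = 2Δx = 3.02 m.

3.02 m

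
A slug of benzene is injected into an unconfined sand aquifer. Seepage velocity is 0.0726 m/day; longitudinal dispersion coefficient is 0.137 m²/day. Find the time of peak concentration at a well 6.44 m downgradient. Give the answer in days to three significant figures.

For the 1D instantaneous-source solution, setting ∂C/∂t = 0 at fixed x gives v²t² + 2Dt − x² = 0, so t = (√(D² + v²x²) − D)/v².
√(D² + v²x²) = √(0.137² + 0.0726² × 6.44²) = 0.4872; v² = 0.00527076.
t = (0.4872 − 0.137)/0.00527076 = 66.4 days (vs. the pure-advection estimate x/v = 88.7 d).

66.4 days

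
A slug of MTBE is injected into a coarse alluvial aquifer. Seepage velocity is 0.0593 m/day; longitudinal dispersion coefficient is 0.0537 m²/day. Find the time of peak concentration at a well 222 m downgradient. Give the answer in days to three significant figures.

For the 1D instantaneous-source solution, setting ∂C/∂t = 0 at fixed x gives v²t² + 2Dt − x² = 0, so t = (√(D² + v²x²) − D)/v².
√(D² + v²x²) = √(0.0537² + 0.0593² × 222²) = 13.16; v² = 0.00351649.
t = (13.16 − 0.0537)/0.00351649 = 3730 days (vs. the pure-advection estimate x/v = 3740 d).

3730 days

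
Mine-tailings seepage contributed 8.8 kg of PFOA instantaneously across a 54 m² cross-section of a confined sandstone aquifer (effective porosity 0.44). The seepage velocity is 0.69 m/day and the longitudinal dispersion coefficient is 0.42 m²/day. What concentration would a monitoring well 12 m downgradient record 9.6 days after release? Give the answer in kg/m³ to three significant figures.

For an instantaneous plane source, C(x,t) = M/(n_e·A·√(4πDt)) · exp(−(x−vt)²/(4Dt)), with n_e·A the pore (flow) area.
Plume center vt = 0.69 × 9.6 = 6.624 m, so the well at 12 m is 5.376 m downgradient of the peak.
√(4πDt) = 7.118 m, giving peak height M/(n_e·A·√(4πDt)) = 8.8/(0.44 × 54 × 7.118) = 0.05203 kg/m³.
(x−vt)²/(4Dt) = (5.376)²/(4 × 0.42 × 9.6) = 1.792; exp(−1.792) = 0.1666.
C = 0.05203 × 0.1666 = 0.00867 kg/m³.

0.00867 kg/m³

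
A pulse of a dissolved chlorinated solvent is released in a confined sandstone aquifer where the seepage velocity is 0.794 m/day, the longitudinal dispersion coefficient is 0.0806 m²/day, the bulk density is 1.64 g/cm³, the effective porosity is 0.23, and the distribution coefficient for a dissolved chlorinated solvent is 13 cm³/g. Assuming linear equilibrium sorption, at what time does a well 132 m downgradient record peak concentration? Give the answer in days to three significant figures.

Retardation factor R = 1 + ρ_b·K_d/n = 1 + 1.64 × 13/0.23 = 93.70.
Sorption retards both mechanisms: v_R = v/R = 0.008474 m/day, D_R = D/R = 0.0008602 m²/day.
Peak time from v_R²t² + 2D_R t − x² = 0: t = (√(D_R² + v_R²x²) − D_R)/v_R².
√(D_R² + v_R²x²) = √(0.0008602² + 0.008474² × 132²) = 1.119; v_R² = 7.181e-05.
t = (1.119 − 0.0008602)/7.181e-05 = 15600 days.

15600 days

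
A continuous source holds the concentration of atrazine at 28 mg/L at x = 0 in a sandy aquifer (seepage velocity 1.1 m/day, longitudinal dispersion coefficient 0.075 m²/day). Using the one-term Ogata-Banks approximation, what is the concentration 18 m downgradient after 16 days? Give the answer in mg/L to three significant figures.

For a continuous step input, C/C₀ ≈ ½·erfc((x−vt)/(2√(Dt))).
vt = 1.1 × 16 = 17.6 m and 2√(Dt) = 2√(0.075 × 16) = 2.191 m.
Argument (x−vt)/(2√(Dt)) = (18 − 17.6)/2.191 = 0.1826; ½·erfc(0.1826) = 0.3981.
C = 28 × 0.3981 = 11.1 mg/L.

11.1 mg/L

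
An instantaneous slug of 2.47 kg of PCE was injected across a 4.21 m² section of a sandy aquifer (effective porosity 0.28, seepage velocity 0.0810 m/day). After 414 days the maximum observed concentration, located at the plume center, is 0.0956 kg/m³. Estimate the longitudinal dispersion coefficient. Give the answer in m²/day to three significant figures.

At the plume center C_max = M/(n_e·A·√(4πDt)), so D = M²/(4πt·(n_e·A·C_max)²).
n_e·A·C_max = 0.28 × 4.21 × 0.0956 = 0.1127 kg/m.
D = 2.47²/(4π × 414 × 0.1127²) = 0.0923 m²/day.

0.0923 m²/day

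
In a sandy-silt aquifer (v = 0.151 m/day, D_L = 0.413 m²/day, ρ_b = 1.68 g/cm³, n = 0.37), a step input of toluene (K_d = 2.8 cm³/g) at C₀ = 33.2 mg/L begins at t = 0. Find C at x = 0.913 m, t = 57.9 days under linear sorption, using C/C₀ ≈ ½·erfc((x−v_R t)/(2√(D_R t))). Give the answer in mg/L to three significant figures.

14.7 mg/L

Retardation factor R = 1 + ρ_b·K_d/n = 1 + 1.68 × 2.8/0.37 = 13.71.
Sorption retards both mechanisms: v_R = v/R = 0.01101 m/day, D_R = D/R = 0.03012 m²/day.
v_R·t = 0.01101 × 57.9 = 0.637479 m; 2√(D_R t) = 2.641 m; argument = (0.913 − 0.637479)/2.641 = 0.1043.
C = C₀ × ½·erfc(0.1043) = 33.2 × 0.4414 = 14.7 mg/L.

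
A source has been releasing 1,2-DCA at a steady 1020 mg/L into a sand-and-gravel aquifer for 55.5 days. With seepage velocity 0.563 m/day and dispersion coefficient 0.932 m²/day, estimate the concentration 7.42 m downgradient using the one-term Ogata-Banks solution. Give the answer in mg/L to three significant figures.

For a continuous step input, C/C₀ ≈ ½·erfc((x−vt)/(2√(Dt))).
vt = 0.563 × 55.5 = 31.2465 m and 2√(Dt) = 2√(0.932 × 55.5) = 14.38 m.
Argument (x−vt)/(2√(Dt)) = (7.42 − 31.2465)/14.38 = -1.657; ½·erfc(-1.657) = 0.9904.
C = 1020 × 0.9904 = 1010 mg/L.

1010 mg/L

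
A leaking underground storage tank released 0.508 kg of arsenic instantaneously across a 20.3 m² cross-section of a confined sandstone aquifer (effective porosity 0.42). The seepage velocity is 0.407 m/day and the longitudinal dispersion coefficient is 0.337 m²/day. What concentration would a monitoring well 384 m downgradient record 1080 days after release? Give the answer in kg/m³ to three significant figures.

For an instantaneous plane source, C(x,t) = M/(n_e·A·√(4πDt)) · exp(−(x−vt)²/(4Dt)), with n_e·A the pore (flow) area.
Plume center vt = 0.407 × 1080 = 439.56 m, so the well at 384 m is 55.56 m upgradient of the peak.
√(4πDt) = 67.63 m, giving peak height M/(n_e·A·√(4πDt)) = 0.508/(0.42 × 20.3 × 67.63) = 0.0008810 kg/m³.
(x−vt)²/(4Dt) = (-55.56)²/(4 × 0.337 × 1080) = 2.120; exp(−2.120) = 0.1200.
C = 0.0008810 × 0.1200 = 0.000106 kg/m³.

0.000106 kg/m³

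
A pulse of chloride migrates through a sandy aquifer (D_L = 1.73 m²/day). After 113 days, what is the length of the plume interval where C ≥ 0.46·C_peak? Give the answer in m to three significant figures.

49.3 m

The plume is Gaussian with σ = √(2Dt) = √(2 × 1.73 × 113) = 19.77 m.
C/C_peak = exp(−Δx²/(2σ²)) = 0.46 ⇒ Δx = σ·√(−2 ln 0.46) = 19.77 × 1.246 = 24.63 m.
Width = 2Δx = 49.3 m.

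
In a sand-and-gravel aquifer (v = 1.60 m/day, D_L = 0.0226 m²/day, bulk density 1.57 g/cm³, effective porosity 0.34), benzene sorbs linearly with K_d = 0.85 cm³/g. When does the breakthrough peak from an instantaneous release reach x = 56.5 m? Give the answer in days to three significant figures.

174 days

Retardation factor R = 1 + ρ_b·K_d/n = 1 + 1.57 × 0.85/0.34 = 4.925.
Sorption retards both mechanisms: v_R = v/R = 0.3249 m/day, D_R = D/R = 0.004589 m²/day.
Peak time from v_R²t² + 2D_R t − x² = 0: t = (√(D_R² + v_R²x²) − D_R)/v_R².
√(D_R² + v_R²x²) = √(0.004589² + 0.3249² × 56.5²) = 18.36; v_R² = 0.1056.
t = (18.36 − 0.004589)/0.1056 = 174 days.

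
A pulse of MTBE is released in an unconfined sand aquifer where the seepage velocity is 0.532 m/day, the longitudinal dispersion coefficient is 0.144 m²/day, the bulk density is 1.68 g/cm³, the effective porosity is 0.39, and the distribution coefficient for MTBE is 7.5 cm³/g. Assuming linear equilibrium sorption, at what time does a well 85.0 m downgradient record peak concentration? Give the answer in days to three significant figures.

Retardation factor R = 1 + ρ_b·K_d/n = 1 + 1.68 × 7.5/0.39 = 33.31.
Sorption retards both mechanisms: v_R = v/R = 0.01597 m/day, D_R = D/R = 0.004323 m²/day.
Peak time from v_R²t² + 2D_R t − x² = 0: t = (√(D_R² + v_R²x²) − D_R)/v_R².
√(D_R² + v_R²x²) = √(0.004323² + 0.01597² × 85.0²) = 1.357; v_R² = 0.0002550.
t = (1.357 − 0.004323)/0.0002550 = 5300 days.

5300 days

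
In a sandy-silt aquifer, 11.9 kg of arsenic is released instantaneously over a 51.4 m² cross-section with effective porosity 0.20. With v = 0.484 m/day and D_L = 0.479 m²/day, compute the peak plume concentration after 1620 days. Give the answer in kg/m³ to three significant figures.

0.0117 kg/m³

The peak of an instantaneous 1D plume sits at x = vt; there the Gaussian factor is 1 and C_max = M/(n_e·A·√(4πDt)), where n_e·A is the pore area the mass is dissolved in.
√(4πDt) = √(4π × 0.479 × 1620) = 98.75 m, so C_max = 11.9/(0.20 × 51.4 × 98.75) = 0.0117 kg/m³.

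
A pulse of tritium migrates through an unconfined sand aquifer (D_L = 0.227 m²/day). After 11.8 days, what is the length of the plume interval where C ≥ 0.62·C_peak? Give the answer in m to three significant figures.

The plume is Gaussian with σ = √(2Dt) = √(2 × 0.227 × 11.8) = 2.315 m.
C/C_peak = exp(−Δx²/(2σ²)) = 0.62 ⇒ Δx = σ·√(−2 ln 0.62) = 2.315 × 0.9778 = 2.264 m.
Width = 2Δx = 4.53 m.

4.53 m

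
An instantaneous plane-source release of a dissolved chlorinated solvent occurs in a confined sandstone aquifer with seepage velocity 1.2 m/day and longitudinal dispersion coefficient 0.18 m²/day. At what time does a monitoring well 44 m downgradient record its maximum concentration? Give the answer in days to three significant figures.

For the 1D instantaneous-source solution, setting ∂C/∂t = 0 at fixed x gives v²t² + 2Dt − x² = 0, so t = (√(D² + v²x²) − D)/v².
√(D² + v²x²) = √(0.18² + 1.2² × 44²) = 52.80; v² = 1.44.
t = (52.80 − 0.18)/1.44 = 36.5 days (vs. the pure-advection estimate x/v = 36.7 d).

36.5 days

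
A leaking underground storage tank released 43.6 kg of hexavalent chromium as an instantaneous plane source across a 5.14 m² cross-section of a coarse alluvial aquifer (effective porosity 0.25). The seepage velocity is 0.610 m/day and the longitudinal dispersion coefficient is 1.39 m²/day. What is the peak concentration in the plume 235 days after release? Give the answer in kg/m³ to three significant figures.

0.530 kg/m³

The peak of an instantaneous 1D plume sits at x = vt; there the Gaussian factor is 1 and C_max = M/(n_e·A·√(4πDt)), where n_e·A is the pore area the mass is dissolved in.
√(4πDt) = √(4π × 1.39 × 235) = 64.07 m, so C_max = 43.6/(0.25 × 5.14 × 64.07) = 0.530 kg/m³.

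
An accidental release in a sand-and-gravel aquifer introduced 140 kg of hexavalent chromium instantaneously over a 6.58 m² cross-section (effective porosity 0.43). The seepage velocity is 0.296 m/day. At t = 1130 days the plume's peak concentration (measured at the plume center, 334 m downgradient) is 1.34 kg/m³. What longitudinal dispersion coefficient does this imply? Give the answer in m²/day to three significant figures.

At the plume center C_max = M/(n_e·A·√(4πDt)), so D = M²/(4πt·(n_e·A·C_max)²).
n_e·A·C_max = 0.43 × 6.58 × 1.34 = 3.791 kg/m.
D = 140²/(4π × 1130 × 3.791²) = 0.0960 m²/day.

0.0960 m²/day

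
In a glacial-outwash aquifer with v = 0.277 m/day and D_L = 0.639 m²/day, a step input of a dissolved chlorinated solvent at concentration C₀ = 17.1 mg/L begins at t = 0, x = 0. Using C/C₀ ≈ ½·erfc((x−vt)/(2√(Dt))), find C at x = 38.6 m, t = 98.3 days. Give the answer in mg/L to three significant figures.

2.65 mg/L

For a continuous step input, C/C₀ ≈ ½·erfc((x−vt)/(2√(Dt))).
vt = 0.277 × 98.3 = 27.2291 m and 2√(Dt) = 2√(0.639 × 98.3) = 15.85 m.
Argument (x−vt)/(2√(Dt)) = (38.6 − 27.2291)/15.85 = 0.7174; ½·erfc(0.7174) = 0.1552.
C = 17.1 × 0.1552 = 2.65 mg/L.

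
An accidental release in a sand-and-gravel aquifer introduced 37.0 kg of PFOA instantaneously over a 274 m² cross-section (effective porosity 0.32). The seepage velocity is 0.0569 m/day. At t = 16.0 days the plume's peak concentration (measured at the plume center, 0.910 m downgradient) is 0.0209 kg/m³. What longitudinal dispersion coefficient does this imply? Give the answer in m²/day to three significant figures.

2.03 m²/day

At the plume center C_max = M/(n_e·A·√(4πDt)), so D = M²/(4πt·(n_e·A·C_max)²).
n_e·A·C_max = 0.32 × 274 × 0.0209 = 1.833 kg/m.
D = 37.0²/(4π × 16.0 × 1.833²) = 2.03 m²/day.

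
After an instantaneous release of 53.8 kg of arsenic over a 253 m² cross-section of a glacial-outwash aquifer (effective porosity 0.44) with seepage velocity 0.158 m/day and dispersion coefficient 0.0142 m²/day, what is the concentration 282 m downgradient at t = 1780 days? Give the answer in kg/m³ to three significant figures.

0.0270 kg/m³

For an instantaneous plane source, C(x,t) = M/(n_e·A·√(4πDt)) · exp(−(x−vt)²/(4Dt)), with n_e·A the pore (flow) area.
Plume center vt = 0.158 × 1780 = 281.24 m, so the well at 282 m is 0.76 m downgradient of the peak.
√(4πDt) = 17.82 m, giving peak height M/(n_e·A·√(4πDt)) = 53.8/(0.44 × 253 × 17.82) = 0.02712 kg/m³.
(x−vt)²/(4Dt) = (0.76)²/(4 × 0.0142 × 1780) = 0.005713; exp(−0.005713) = 0.9943.
C = 0.02712 × 0.9943 = 0.0270 kg/m³.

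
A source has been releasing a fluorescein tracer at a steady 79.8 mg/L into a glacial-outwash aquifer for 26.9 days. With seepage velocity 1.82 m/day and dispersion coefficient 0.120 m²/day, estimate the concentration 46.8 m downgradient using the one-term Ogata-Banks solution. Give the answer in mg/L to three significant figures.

For a continuous step input, C/C₀ ≈ ½·erfc((x−vt)/(2√(Dt))).
vt = 1.82 × 26.9 = 48.958 m and 2√(Dt) = 2√(0.120 × 26.9) = 3.593 m.
Argument (x−vt)/(2√(Dt)) = (46.8 − 48.958)/3.593 = -0.6006; ½·erfc(-0.6006) = 0.8022.
C = 79.8 × 0.8022 = 64.0 mg/L.

64.0 mg/L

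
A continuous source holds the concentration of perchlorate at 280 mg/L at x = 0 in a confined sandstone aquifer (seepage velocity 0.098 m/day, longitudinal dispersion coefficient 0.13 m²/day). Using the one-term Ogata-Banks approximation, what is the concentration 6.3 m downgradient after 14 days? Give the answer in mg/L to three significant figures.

For a continuous step input, C/C₀ ≈ ½·erfc((x−vt)/(2√(Dt))).
vt = 0.098 × 14 = 1.372 m and 2√(Dt) = 2√(0.13 × 14) = 2.698 m.
Argument (x−vt)/(2√(Dt)) = (6.3 − 1.372)/2.698 = 1.827; ½·erfc(1.827) = 0.004886.
C = 280 × 0.004886 = 1.37 mg/L.

1.37 mg/L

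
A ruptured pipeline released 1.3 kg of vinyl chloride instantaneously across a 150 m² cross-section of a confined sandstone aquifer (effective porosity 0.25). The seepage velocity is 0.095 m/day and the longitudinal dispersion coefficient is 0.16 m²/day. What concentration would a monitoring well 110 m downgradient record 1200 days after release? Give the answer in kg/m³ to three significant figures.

0.000691 kg/m³

For an instantaneous plane source, C(x,t) = M/(n_e·A·√(4πDt)) · exp(−(x−vt)²/(4Dt)), with n_e·A the pore (flow) area.
Plume center vt = 0.095 × 1200 = 114 m, so the well at 110 m is 4 m upgradient of the peak.
√(4πDt) = 49.12 m, giving peak height M/(n_e·A·√(4πDt)) = 1.3/(0.25 × 150 × 49.12) = 0.0007058 kg/m³.
(x−vt)²/(4Dt) = (-4)²/(4 × 0.16 × 1200) = 0.02083; exp(−0.02083) = 0.9794.
C = 0.0007058 × 0.9794 = 0.000691 kg/m³.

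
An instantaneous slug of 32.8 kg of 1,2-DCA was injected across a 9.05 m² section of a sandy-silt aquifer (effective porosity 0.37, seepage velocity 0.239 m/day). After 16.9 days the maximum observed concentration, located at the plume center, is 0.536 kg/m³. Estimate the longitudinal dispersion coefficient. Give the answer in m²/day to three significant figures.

1.57 m²/day

At the plume center C_max = M/(n_e·A·√(4πDt)), so D = M²/(4πt·(n_e·A·C_max)²).
n_e·A·C_max = 0.37 × 9.05 × 0.536 = 1.795 kg/m.
D = 32.8²/(4π × 16.9 × 1.795²) = 1.57 m²/day.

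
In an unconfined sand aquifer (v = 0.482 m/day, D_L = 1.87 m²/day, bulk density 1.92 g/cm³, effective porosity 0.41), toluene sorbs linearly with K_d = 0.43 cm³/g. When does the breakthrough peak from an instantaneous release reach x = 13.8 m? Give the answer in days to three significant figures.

Retardation factor R = 1 + ρ_b·K_d/n = 1 + 1.92 × 0.43/0.41 = 3.014.
Sorption retards both mechanisms: v_R = v/R = 0.1599 m/day, D_R = D/R = 0.6204 m²/day.
Peak time from v_R²t² + 2D_R t − x² = 0: t = (√(D_R² + v_R²x²) − D_R)/v_R².
√(D_R² + v_R²x²) = √(0.6204² + 0.1599² × 13.8²) = 2.292; v_R² = 0.02557.
t = (2.292 − 0.6204)/0.02557 = 65.4 days.

65.4 days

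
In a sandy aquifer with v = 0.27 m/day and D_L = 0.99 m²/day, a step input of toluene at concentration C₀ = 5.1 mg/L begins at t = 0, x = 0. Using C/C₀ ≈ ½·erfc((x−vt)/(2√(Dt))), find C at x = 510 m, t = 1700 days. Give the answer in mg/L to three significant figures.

0.967 mg/L

For a continuous step input, C/C₀ ≈ ½·erfc((x−vt)/(2√(Dt))).
vt = 0.27 × 1700 = 459 m and 2√(Dt) = 2√(0.99 × 1700) = 82.05 m.
Argument (x−vt)/(2√(Dt)) = (510 − 459)/82.05 = 0.6216; ½·erfc(0.6216) = 0.1897.
C = 5.1 × 0.1897 = 0.967 mg/L.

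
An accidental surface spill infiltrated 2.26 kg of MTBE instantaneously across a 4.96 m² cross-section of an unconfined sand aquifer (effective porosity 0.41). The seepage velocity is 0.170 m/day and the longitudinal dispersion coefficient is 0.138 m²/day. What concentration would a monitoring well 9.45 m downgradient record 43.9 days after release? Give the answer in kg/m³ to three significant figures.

0.108 kg/m³

For an instantaneous plane source, C(x,t) = M/(n_e·A·√(4πDt)) · exp(−(x−vt)²/(4Dt)), with n_e·A the pore (flow) area.
Plume center vt = 0.170 × 43.9 = 7.463 m, so the well at 9.45 m is 1.987 m downgradient of the peak.
√(4πDt) = 8.725 m, giving peak height M/(n_e·A·√(4πDt)) = 2.26/(0.41 × 4.96 × 8.725) = 0.1274 kg/m³.
(x−vt)²/(4Dt) = (1.987)²/(4 × 0.138 × 43.9) = 0.1629; exp(−0.1629) = 0.8497.
C = 0.1274 × 0.8497 = 0.108 kg/m³.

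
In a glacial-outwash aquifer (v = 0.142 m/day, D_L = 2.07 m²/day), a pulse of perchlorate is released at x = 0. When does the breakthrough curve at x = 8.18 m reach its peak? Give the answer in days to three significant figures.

For the 1D instantaneous-source solution, setting ∂C/∂t = 0 at fixed x gives v²t² + 2Dt − x² = 0, so t = (√(D² + v²x²) − D)/v².
√(D² + v²x²) = √(2.07² + 0.142² × 8.18²) = 2.374; v² = 0.020164.
t = (2.374 − 2.07)/0.020164 = 15.1 days (vs. the pure-advection estimate x/v = 57.6 d).

15.1 days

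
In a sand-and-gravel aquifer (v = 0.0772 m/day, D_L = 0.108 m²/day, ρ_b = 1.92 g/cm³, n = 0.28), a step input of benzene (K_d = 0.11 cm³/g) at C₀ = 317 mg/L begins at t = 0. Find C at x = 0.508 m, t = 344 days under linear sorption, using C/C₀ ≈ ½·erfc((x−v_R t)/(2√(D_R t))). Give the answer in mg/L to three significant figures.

Retardation factor R = 1 + ρ_b·K_d/n = 1 + 1.92 × 0.11/0.28 = 1.754.
Sorption retards both mechanisms: v_R = v/R = 0.04401 m/day, D_R = D/R = 0.06157 m²/day.
v_R·t = 0.04401 × 344 = 15.13944 m; 2√(D_R t) = 9.204 m; argument = (0.508 − 15.13944)/9.204 = -1.590.
C = C₀ × ½·erfc(-1.590) = 317 × 0.9877 = 313 mg/L.

313 mg/L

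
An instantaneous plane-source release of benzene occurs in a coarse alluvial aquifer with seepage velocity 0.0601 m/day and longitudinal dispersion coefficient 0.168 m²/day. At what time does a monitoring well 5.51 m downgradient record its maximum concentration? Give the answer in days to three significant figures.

For the 1D instantaneous-source solution, setting ∂C/∂t = 0 at fixed x gives v²t² + 2Dt − x² = 0, so t = (√(D² + v²x²) − D)/v².
√(D² + v²x²) = √(0.168² + 0.0601² × 5.51²) = 0.3713; v² = 0.00361201.
t = (0.3713 − 0.168)/0.00361201 = 56.3 days (vs. the pure-advection estimate x/v = 91.7 d).

56.3 days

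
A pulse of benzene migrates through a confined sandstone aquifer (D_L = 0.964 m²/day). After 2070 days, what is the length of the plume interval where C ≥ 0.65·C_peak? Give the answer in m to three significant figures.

The plume is Gaussian with σ = √(2Dt) = √(2 × 0.964 × 2070) = 63.17 m.
C/C_peak = exp(−Δx²/(2σ²)) = 0.65 ⇒ Δx = σ·√(−2 ln 0.65) = 63.17 × 0.9282 = 58.63 m.
Width = 2Δx = 117 m.

117 m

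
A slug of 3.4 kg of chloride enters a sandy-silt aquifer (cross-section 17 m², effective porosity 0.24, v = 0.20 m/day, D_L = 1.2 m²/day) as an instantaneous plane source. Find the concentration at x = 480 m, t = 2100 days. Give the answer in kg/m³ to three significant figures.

0.00328 kg/m³

For an instantaneous plane source, C(x,t) = M/(n_e·A·√(4πDt)) · exp(−(x−vt)²/(4Dt)), with n_e·A the pore (flow) area.
Plume center vt = 0.20 × 2100 = 420 m, so the well at 480 m is 60 m downgradient of the peak.
√(4πDt) = 178.0 m, giving peak height M/(n_e·A·√(4πDt)) = 3.4/(0.24 × 17 × 178.0) = 0.004682 kg/m³.
(x−vt)²/(4Dt) = (60)²/(4 × 1.2 × 2100) = 0.3571; exp(−0.3571) = 0.6997.
C = 0.004682 × 0.6997 = 0.00328 kg/m³.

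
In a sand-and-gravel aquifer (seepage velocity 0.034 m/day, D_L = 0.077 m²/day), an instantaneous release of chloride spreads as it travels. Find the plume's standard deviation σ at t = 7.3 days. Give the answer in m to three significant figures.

Dispersive spreading gives a Gaussian with σ² = 2Dt; advection only shifts the center.
σ = √(2 × 0.077 × 7.3) = 1.06 m.

1.06 m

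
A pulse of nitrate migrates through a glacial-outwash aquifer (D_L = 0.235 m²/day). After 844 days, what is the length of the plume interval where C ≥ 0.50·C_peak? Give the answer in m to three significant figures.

46.9 m

The plume is Gaussian with σ = √(2Dt) = √(2 × 0.235 × 844) = 19.92 m.
C/C_peak = exp(−Δx²/(2σ²)) = 0.50 ⇒ Δx = σ·√(−2 ln 0.50) = 19.92 × 1.177 = 23.45 m.
Width = 2Δx = 46.9 m.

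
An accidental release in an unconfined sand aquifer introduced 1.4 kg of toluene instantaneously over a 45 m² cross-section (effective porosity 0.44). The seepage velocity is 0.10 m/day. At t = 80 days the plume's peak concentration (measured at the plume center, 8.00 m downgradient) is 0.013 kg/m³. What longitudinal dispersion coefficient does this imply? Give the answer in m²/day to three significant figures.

0.0294 m²/day

At the plume center C_max = M/(n_e·A·√(4πDt)), so D = M²/(4πt·(n_e·A·C_max)²).
n_e·A·C_max = 0.44 × 45 × 0.013 = 0.2574 kg/m.
D = 1.4²/(4π × 80 × 0.2574²) = 0.0294 m²/day.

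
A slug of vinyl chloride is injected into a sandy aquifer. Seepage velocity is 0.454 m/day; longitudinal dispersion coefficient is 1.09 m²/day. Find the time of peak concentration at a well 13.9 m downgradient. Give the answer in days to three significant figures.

For the 1D instantaneous-source solution, setting ∂C/∂t = 0 at fixed x gives v²t² + 2Dt − x² = 0, so t = (√(D² + v²x²) − D)/v².
√(D² + v²x²) = √(1.09² + 0.454² × 13.9²) = 6.404; v² = 0.206116.
t = (6.404 − 1.09)/0.206116 = 25.8 days (vs. the pure-advection estimate x/v = 30.6 d).

25.8 days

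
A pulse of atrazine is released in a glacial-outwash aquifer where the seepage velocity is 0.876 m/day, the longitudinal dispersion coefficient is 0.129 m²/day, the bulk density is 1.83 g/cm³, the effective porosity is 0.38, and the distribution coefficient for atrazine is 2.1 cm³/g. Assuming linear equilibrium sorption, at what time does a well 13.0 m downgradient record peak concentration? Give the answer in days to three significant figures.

163 days

Retardation factor R = 1 + ρ_b·K_d/n = 1 + 1.83 × 2.1/0.38 = 11.11.
Sorption retards both mechanisms: v_R = v/R = 0.07885 m/day, D_R = D/R = 0.01161 m²/day.
Peak time from v_R²t² + 2D_R t − x² = 0: t = (√(D_R² + v_R²x²) − D_R)/v_R².
√(D_R² + v_R²x²) = √(0.01161² + 0.07885² × 13.0²) = 1.025; v_R² = 0.006217.
t = (1.025 − 0.01161)/0.006217 = 163 days.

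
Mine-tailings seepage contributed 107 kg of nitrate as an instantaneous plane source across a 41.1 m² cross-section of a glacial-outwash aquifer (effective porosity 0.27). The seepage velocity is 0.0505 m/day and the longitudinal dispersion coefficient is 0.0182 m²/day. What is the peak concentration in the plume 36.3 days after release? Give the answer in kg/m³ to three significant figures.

3.35 kg/m³

The peak of an instantaneous 1D plume sits at x = vt; there the Gaussian factor is 1 and C_max = M/(n_e·A·√(4πDt)), where n_e·A is the pore area the mass is dissolved in.
√(4πDt) = √(4π × 0.0182 × 36.3) = 2.881 m, so C_max = 107/(0.27 × 41.1 × 2.881) = 3.35 kg/m³.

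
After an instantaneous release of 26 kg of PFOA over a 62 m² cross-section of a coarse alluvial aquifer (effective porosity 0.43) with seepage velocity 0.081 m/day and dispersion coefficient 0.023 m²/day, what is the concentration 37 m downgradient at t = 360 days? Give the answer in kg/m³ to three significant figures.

For an instantaneous plane source, C(x,t) = M/(n_e·A·√(4πDt)) · exp(−(x−vt)²/(4Dt)), with n_e·A the pore (flow) area.
Plume center vt = 0.081 × 360 = 29.16 m, so the well at 37 m is 7.84 m downgradient of the peak.
√(4πDt) = 10.20 m, giving peak height M/(n_e·A·√(4πDt)) = 26/(0.43 × 62 × 10.20) = 0.09561 kg/m³.
(x−vt)²/(4Dt) = (7.84)²/(4 × 0.023 × 360) = 1.856; exp(−1.856) = 0.1563.
C = 0.09561 × 0.1563 = 0.0149 kg/m³.

0.0149 kg/m³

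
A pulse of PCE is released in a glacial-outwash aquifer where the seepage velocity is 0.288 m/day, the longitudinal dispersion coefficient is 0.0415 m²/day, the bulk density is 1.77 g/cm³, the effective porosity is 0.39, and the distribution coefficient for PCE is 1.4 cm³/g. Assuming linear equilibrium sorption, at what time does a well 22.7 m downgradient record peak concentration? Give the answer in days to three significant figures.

576 days

Retardation factor R = 1 + ρ_b·K_d/n = 1 + 1.77 × 1.4/0.39 = 7.354.
Sorption retards both mechanisms: v_R = v/R = 0.03916 m/day, D_R = D/R = 0.005643 m²/day.
Peak time from v_R²t² + 2D_R t − x² = 0: t = (√(D_R² + v_R²x²) − D_R)/v_R².
√(D_R² + v_R²x²) = √(0.005643² + 0.03916² × 22.7²) = 0.8889; v_R² = 0.001534.
t = (0.8889 − 0.005643)/0.001534 = 576 days.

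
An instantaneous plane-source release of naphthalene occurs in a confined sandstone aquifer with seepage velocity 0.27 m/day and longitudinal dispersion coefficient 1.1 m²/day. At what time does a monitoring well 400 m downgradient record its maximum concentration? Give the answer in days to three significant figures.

For the 1D instantaneous-source solution, setting ∂C/∂t = 0 at fixed x gives v²t² + 2Dt − x² = 0, so t = (√(D² + v²x²) − D)/v².
√(D² + v²x²) = √(1.1² + 0.27² × 400²) = 108.0; v² = 0.0729.
t = (108.0 − 1.1)/0.0729 = 1470 days (vs. the pure-advection estimate x/v = 1480 d).

1470 days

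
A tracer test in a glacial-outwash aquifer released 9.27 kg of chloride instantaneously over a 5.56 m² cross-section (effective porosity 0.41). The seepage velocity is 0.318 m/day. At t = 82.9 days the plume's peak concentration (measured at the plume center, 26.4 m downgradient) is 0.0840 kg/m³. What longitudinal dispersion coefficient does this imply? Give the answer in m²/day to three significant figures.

At the plume center C_max = M/(n_e·A·√(4πDt)), so D = M²/(4πt·(n_e·A·C_max)²).
n_e·A·C_max = 0.41 × 5.56 × 0.0840 = 0.1915 kg/m.
D = 9.27²/(4π × 82.9 × 0.1915²) = 2.25 m²/day.

2.25 m²/day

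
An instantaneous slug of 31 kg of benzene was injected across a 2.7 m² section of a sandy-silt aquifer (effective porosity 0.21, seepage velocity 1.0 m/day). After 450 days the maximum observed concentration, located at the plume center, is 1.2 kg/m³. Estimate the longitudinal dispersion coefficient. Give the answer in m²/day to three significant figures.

0.367 m²/day

At the plume center C_max = M/(n_e·A·√(4πDt)), so D = M²/(4πt·(n_e·A·C_max)²).
n_e·A·C_max = 0.21 × 2.7 × 1.2 = 0.6804 kg/m.
D = 31²/(4π × 450 × 0.6804²) = 0.367 m²/day.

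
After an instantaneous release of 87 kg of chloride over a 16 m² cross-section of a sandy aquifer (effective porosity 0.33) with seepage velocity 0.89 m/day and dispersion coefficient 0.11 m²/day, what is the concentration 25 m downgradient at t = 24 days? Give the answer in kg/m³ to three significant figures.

For an instantaneous plane source, C(x,t) = M/(n_e·A·√(4πDt)) · exp(−(x−vt)²/(4Dt)), with n_e·A the pore (flow) area.
Plume center vt = 0.89 × 24 = 21.36 m, so the well at 25 m is 3.64 m downgradient of the peak.
√(4πDt) = 5.760 m, giving peak height M/(n_e·A·√(4πDt)) = 87/(0.33 × 16 × 5.760) = 2.861 kg/m³.
(x−vt)²/(4Dt) = (3.64)²/(4 × 0.11 × 24) = 1.255; exp(−1.255) = 0.2851.
C = 2.861 × 0.2851 = 0.816 kg/m³.

0.816 kg/m³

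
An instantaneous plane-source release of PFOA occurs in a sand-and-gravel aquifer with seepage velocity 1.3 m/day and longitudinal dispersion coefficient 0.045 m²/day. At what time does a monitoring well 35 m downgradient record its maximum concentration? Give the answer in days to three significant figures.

26.9 days

For the 1D instantaneous-source solution, setting ∂C/∂t = 0 at fixed x gives v²t² + 2Dt − x² = 0, so t = (√(D² + v²x²) − D)/v².
√(D² + v²x²) = √(0.045² + 1.3² × 35²) = 45.50; v² = 1.69.
t = (45.50 − 0.045)/1.69 = 26.9 days (vs. the pure-advection estimate x/v = 26.9 d).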